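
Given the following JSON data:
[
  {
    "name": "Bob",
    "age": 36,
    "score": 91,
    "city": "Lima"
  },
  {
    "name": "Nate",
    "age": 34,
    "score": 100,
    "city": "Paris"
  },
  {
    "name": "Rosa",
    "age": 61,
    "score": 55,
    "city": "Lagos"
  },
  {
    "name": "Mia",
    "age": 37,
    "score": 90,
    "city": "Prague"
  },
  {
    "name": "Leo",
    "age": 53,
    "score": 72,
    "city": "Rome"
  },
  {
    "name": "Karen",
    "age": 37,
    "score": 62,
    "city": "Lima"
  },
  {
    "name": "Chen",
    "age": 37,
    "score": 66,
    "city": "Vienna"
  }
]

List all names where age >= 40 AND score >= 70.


Checking both conditions:
  Bob (age=36, score=91) -> no
  Nate (age=34, score=100) -> no
  Rosa (age=61, score=55) -> no
  Mia (age=37, score=90) -> no
  Leo (age=53, score=72) -> YES
  Karen (age=37, score=62) -> no
  Chen (age=37, score=66) -> no


ANSWER: Leo


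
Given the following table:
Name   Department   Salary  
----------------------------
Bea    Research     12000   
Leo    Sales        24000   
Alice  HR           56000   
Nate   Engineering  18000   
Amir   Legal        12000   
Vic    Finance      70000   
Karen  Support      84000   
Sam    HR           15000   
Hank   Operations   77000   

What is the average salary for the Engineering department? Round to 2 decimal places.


Engineering department members:
  Nate: 18000
Sum = 18000
Count = 1
Average = 18000 / 1 = 18000.00

ANSWER: 18000.00


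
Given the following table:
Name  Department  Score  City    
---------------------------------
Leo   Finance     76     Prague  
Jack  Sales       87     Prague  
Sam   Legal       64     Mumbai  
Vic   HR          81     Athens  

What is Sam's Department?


Row 3: Sam
Department = Legal

ANSWER: Legal


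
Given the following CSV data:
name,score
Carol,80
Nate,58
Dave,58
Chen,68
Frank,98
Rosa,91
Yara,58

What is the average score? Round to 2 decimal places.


Scores: 80, 58, 58, 68, 98, 91, 58
Sum = 511
Count = 7
Average = 511 / 7 = 73.00

ANSWER: 73.00


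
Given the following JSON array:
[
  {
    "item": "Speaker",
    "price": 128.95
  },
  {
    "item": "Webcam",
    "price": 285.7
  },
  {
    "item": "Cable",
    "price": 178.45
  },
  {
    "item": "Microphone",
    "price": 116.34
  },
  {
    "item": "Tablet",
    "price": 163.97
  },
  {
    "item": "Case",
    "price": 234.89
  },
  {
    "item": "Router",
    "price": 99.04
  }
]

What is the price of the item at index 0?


Array index 0 -> Speaker
price = 128.95

ANSWER: 128.95


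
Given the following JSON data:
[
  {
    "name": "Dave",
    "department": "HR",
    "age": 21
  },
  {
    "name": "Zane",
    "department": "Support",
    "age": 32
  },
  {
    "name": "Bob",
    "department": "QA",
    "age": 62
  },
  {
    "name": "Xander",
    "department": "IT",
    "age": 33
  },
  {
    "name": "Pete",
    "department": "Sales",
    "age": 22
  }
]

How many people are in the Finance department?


Scanning records for department = Finance
  No matches found
Count: 0

ANSWER: 0


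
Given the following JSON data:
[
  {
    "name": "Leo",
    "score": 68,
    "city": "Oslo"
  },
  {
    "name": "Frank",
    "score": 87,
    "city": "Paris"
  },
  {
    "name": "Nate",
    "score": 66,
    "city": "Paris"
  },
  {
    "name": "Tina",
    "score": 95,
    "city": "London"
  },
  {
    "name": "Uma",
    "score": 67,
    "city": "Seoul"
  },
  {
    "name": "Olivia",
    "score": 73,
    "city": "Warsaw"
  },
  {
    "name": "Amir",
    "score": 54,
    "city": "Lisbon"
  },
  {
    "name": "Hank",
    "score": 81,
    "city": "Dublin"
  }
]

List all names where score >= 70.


Filtering records where score >= 70:
  Leo (score=68) -> no
  Frank (score=87) -> YES
  Nate (score=66) -> no
  Tina (score=95) -> YES
  Uma (score=67) -> no
  Olivia (score=73) -> YES
  Amir (score=54) -> no
  Hank (score=81) -> YES


ANSWER: Frank, Tina, Olivia, Hank


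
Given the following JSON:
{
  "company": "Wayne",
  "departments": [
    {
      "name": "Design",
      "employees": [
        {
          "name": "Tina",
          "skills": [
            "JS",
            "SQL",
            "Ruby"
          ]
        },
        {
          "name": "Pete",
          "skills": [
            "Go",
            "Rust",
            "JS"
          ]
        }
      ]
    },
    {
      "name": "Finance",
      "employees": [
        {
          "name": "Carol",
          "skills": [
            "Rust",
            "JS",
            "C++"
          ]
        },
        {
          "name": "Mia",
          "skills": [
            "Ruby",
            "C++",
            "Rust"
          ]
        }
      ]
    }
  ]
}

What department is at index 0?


Path: departments[0].name
Value: Design

ANSWER: Design


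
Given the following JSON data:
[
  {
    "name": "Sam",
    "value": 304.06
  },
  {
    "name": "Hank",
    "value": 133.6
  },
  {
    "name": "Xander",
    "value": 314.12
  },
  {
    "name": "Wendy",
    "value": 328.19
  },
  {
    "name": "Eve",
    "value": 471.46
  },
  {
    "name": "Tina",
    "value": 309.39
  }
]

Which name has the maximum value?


Comparing values:
  Sam: 304.06
  Hank: 133.6
  Xander: 314.12
  Wendy: 328.19
  Eve: 471.46
  Tina: 309.39
Maximum: Eve (471.46)

ANSWER: Eve


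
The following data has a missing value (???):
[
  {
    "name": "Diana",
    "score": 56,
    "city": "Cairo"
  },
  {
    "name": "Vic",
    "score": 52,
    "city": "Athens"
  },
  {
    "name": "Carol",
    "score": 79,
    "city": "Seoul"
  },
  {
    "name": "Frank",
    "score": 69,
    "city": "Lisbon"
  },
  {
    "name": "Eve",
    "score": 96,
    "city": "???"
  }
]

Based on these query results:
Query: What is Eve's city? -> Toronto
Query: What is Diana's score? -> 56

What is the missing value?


The missing value is Eve's city
From query: Eve's city = Toronto

ANSWER: Toronto


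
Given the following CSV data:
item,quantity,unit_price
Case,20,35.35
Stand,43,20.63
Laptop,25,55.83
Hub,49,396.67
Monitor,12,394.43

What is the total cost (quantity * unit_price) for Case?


Row: Case
quantity = 20
unit_price = 35.35
total = 20 * 35.35 = 707.0

ANSWER: 707.0


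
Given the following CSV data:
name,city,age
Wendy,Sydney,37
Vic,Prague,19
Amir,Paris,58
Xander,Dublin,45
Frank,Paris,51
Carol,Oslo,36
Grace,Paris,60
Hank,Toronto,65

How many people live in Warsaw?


Scanning city column for 'Warsaw':
Total matches: 0

ANSWER: 0


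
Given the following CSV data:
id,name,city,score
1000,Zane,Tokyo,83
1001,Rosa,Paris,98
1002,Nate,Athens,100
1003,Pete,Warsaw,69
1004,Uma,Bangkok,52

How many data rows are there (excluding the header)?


Counting rows (excluding header):
Header: id,name,city,score
Data rows: 5

ANSWER: 5


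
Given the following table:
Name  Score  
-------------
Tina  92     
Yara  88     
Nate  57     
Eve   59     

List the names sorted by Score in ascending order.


Sorting by Score (ascending):
  Nate: 57
  Eve: 59
  Yara: 88
  Tina: 92


ANSWER: Nate, Eve, Yara, Tina


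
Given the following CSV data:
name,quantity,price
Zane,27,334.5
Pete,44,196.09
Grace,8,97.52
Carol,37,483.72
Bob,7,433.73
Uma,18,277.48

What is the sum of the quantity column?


Values in 'quantity' column:
  Row 1: 27
  Row 2: 44
  Row 3: 8
  Row 4: 37
  Row 5: 7
  Row 6: 18
Sum = 27 + 44 + 8 + 37 + 7 + 18 = 141

ANSWER: 141


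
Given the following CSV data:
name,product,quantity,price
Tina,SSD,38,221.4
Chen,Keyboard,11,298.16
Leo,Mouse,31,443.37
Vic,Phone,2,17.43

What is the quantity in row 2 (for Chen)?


Row 2: Chen
Column 'quantity' = 11

ANSWER: 11


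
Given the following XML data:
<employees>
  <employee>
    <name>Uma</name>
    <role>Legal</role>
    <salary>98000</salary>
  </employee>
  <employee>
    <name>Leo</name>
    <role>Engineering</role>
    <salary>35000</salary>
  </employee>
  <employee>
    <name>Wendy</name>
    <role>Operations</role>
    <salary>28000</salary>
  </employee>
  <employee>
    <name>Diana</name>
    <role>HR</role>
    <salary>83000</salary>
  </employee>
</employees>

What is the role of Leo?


Searching for <employee> with <name>Leo</name>
Found at position 2
<role>Engineering</role>

ANSWER: Engineering


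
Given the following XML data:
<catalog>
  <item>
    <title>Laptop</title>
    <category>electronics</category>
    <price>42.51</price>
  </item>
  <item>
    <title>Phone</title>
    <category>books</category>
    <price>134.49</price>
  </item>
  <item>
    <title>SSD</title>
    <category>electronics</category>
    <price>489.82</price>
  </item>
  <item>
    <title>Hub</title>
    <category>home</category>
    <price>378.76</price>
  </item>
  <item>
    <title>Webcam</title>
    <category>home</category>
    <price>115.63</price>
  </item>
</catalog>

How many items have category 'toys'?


Scanning <item> elements for <category>toys</category>:
Count: 0

ANSWER: 0


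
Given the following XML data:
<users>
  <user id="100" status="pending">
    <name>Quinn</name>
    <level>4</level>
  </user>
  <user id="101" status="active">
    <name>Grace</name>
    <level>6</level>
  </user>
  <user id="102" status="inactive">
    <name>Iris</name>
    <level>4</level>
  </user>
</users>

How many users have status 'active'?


Counting users with status='active':
  Grace (id=101) -> MATCH
Count: 1

ANSWER: 1


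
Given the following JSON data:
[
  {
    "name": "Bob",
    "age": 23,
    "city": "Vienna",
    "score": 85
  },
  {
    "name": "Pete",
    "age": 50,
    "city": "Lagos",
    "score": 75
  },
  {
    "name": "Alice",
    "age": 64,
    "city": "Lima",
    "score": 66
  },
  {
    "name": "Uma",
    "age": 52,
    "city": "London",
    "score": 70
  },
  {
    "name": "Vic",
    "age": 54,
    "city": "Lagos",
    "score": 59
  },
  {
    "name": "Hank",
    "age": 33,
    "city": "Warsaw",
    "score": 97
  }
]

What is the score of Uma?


Looking up record where name = Uma
Record index: 3
Field 'score' = 70

ANSWER: 70


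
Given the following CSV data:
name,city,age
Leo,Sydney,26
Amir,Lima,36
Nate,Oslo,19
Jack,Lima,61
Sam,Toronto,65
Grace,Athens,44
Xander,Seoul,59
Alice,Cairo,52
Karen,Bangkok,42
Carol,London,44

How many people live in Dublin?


Scanning city column for 'Dublin':
Total matches: 0

ANSWER: 0


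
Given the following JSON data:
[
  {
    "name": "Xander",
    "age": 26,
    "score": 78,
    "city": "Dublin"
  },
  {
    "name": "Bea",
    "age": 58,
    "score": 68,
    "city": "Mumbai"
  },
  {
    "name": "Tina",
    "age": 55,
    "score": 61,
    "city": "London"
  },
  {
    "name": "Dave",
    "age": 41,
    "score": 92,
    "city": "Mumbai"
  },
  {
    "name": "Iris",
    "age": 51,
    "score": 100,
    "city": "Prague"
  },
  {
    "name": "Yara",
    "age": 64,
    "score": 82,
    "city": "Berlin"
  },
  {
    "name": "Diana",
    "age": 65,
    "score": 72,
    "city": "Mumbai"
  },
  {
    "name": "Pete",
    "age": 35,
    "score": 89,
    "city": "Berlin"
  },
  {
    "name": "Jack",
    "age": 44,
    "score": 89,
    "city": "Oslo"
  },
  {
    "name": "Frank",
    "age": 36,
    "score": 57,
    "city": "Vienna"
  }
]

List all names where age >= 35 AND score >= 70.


Checking both conditions:
  Xander (age=26, score=78) -> no
  Bea (age=58, score=68) -> no
  Tina (age=55, score=61) -> no
  Dave (age=41, score=92) -> YES
  Iris (age=51, score=100) -> YES
  Yara (age=64, score=82) -> YES
  Diana (age=65, score=72) -> YES
  Pete (age=35, score=89) -> YES
  Jack (age=44, score=89) -> YES
  Frank (age=36, score=57) -> no


ANSWER: Dave, Iris, Yara, Diana, Pete, Jack


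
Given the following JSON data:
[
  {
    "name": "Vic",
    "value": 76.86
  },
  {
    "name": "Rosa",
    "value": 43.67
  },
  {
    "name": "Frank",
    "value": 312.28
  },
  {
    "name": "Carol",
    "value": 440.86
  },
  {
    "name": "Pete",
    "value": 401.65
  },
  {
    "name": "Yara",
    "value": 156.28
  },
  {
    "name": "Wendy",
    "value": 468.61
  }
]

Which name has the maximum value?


Comparing values:
  Vic: 76.86
  Rosa: 43.67
  Frank: 312.28
  Carol: 440.86
  Pete: 401.65
  Yara: 156.28
  Wendy: 468.61
Maximum: Wendy (468.61)

ANSWER: Wendy


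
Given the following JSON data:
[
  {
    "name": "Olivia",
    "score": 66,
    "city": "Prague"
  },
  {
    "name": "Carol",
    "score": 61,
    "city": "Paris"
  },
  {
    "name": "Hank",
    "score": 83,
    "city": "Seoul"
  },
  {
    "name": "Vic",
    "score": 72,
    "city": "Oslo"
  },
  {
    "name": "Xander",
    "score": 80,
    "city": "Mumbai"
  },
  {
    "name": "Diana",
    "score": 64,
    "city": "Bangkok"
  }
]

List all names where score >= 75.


Filtering records where score >= 75:
  Olivia (score=66) -> no
  Carol (score=61) -> no
  Hank (score=83) -> YES
  Vic (score=72) -> no
  Xander (score=80) -> YES
  Diana (score=64) -> no


ANSWER: Hank, Xander


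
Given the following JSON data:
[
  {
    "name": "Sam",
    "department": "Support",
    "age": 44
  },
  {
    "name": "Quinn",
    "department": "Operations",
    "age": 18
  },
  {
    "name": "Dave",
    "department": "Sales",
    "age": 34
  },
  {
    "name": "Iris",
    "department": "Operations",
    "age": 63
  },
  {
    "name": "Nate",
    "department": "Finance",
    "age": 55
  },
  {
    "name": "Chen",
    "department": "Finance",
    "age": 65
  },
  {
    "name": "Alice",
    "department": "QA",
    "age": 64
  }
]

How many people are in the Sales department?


Scanning records for department = Sales
  Record 2: Dave
Count: 1

ANSWER: 1


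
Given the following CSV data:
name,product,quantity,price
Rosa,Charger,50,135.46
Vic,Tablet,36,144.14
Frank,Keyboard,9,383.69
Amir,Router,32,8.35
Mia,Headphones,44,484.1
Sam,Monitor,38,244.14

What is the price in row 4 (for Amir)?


Row 4: Amir
Column 'price' = 8.35

ANSWER: 8.35


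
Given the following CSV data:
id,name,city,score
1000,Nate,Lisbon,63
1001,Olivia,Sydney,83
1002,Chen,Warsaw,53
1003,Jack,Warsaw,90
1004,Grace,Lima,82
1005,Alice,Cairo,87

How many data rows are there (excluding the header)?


Counting rows (excluding header):
Header: id,name,city,score
Data rows: 6

ANSWER: 6


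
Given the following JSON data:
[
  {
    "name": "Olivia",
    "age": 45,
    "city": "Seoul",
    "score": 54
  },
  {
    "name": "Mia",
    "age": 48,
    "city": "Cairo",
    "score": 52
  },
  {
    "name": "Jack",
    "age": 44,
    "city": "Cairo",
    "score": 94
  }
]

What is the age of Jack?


Looking up record where name = Jack
Record index: 2
Field 'age' = 44

ANSWER: 44


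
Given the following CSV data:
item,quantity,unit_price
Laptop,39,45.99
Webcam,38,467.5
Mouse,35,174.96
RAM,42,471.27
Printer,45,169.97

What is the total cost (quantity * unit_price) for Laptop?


Row: Laptop
quantity = 39
unit_price = 45.99
total = 39 * 45.99 = 1793.61

ANSWER: 1793.61


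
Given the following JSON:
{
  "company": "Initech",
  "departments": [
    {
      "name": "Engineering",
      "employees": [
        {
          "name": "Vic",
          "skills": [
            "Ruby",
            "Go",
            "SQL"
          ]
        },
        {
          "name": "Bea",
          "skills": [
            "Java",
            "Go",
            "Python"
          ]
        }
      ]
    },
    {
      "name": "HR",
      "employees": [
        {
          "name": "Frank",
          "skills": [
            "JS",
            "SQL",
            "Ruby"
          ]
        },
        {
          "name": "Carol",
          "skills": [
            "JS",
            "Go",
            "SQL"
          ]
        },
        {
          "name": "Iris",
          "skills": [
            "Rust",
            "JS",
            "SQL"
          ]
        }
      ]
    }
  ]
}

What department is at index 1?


Path: departments[1].name
Value: HR

ANSWER: HR


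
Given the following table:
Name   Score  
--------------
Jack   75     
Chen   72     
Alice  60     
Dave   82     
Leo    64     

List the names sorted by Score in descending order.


Sorting by Score (descending):
  Dave: 82
  Jack: 75
  Chen: 72
  Leo: 64
  Alice: 60


ANSWER: Dave, Jack, Chen, Leo, Alice


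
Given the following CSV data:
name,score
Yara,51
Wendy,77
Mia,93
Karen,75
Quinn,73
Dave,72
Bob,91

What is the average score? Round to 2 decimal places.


Scores: 51, 77, 93, 75, 73, 72, 91
Sum = 532
Count = 7
Average = 532 / 7 = 76.00

ANSWER: 76.00


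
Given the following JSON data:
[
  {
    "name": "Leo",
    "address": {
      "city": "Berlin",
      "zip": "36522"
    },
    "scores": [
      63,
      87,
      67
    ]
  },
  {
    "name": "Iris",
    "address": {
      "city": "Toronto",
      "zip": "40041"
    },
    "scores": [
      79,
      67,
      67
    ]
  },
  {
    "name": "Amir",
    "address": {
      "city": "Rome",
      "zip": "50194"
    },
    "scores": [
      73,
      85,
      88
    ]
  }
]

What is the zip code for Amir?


Path: records[2].address.zip
Value: 50194

ANSWER: 50194


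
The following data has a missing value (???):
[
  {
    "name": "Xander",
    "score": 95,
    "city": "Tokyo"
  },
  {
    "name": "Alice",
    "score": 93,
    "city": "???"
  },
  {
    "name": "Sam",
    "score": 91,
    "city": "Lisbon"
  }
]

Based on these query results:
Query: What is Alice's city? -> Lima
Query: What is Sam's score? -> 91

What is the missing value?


The missing value is Alice's city
From query: Alice's city = Lima

ANSWER: Lima


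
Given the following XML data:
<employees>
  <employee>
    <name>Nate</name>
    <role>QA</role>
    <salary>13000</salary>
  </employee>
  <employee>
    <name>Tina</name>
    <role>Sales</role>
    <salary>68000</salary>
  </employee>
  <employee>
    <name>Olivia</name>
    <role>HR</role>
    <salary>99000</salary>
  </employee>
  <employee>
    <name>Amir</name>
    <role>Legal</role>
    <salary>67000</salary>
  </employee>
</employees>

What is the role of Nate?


Searching for <employee> with <name>Nate</name>
Found at position 1
<role>QA</role>

ANSWER: QA


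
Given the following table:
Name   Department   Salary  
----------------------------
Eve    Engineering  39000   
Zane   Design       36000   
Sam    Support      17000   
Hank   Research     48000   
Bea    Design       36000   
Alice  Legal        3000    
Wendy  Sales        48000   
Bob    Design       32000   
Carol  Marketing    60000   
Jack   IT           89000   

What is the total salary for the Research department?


Research department members:
  Hank: 48000
Total = 48000 = 48000

ANSWER: 48000


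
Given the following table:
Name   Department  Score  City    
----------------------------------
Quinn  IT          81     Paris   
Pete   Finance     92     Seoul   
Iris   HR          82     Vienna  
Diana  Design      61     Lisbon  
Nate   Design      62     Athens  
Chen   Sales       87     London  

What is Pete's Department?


Row 2: Pete
Department = Finance

ANSWER: Finance


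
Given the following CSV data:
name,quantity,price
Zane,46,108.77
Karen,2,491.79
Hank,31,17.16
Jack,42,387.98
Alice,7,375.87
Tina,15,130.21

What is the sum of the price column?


Values in 'price' column:
  Row 1: 108.77
  Row 2: 491.79
  Row 3: 17.16
  Row 4: 387.98
  Row 5: 375.87
  Row 6: 130.21
Sum = 108.77 + 491.79 + 17.16 + 387.98 + 375.87 + 130.21 = 1511.78

ANSWER: 1511.78


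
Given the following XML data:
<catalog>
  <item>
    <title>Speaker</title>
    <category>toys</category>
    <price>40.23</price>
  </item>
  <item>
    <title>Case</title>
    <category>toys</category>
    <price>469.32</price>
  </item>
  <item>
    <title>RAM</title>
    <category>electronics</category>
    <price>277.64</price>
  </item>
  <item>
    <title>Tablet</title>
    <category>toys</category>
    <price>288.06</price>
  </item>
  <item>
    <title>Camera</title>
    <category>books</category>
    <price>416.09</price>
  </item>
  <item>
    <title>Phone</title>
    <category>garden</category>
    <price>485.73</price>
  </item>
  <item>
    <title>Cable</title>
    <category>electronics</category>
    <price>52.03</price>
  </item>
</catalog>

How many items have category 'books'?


Scanning <item> elements for <category>books</category>:
  Item 5: Camera -> MATCH
Count: 1

ANSWER: 1


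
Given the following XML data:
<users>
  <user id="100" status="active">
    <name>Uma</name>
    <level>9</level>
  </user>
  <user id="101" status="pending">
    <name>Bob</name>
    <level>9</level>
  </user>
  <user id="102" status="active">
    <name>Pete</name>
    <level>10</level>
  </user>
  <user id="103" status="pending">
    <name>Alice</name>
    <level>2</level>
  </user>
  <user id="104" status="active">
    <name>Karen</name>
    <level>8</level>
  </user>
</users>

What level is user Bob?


Finding user: Bob
<level>9</level>

ANSWER: 9


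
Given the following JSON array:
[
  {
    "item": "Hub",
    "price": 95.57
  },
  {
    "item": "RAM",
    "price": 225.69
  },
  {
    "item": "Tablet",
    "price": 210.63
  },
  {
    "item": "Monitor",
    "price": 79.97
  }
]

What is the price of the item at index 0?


Array index 0 -> Hub
price = 95.57

ANSWER: 95.57


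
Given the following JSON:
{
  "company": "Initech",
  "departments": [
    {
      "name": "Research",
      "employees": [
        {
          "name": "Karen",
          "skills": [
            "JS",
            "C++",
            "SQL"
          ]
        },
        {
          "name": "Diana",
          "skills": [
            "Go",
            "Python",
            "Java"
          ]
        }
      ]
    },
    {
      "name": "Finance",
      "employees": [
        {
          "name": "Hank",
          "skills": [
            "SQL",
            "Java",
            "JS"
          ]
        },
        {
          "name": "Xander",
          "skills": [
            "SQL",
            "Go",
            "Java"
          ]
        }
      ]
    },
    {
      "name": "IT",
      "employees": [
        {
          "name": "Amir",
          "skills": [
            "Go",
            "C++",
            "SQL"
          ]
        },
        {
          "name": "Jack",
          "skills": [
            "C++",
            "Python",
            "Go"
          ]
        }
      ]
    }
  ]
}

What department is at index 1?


Path: departments[1].name
Value: Finance

ANSWER: Finance


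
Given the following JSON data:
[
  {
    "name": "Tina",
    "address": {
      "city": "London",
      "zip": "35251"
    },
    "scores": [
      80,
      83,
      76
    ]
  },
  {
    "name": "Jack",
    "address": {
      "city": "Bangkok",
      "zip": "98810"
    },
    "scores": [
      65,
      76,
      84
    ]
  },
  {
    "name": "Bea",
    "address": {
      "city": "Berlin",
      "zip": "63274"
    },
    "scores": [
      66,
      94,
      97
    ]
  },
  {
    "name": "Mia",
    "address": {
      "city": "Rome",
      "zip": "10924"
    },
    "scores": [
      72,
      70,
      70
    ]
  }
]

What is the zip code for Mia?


Path: records[3].address.zip
Value: 10924

ANSWER: 10924


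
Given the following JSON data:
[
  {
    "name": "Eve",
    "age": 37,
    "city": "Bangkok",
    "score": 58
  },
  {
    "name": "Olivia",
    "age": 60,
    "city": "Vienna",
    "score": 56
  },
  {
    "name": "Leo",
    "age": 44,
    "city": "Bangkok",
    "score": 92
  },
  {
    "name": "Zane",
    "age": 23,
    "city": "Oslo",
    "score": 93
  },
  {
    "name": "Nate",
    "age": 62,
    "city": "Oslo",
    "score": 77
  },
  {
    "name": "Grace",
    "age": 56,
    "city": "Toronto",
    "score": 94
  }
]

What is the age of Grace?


Looking up record where name = Grace
Record index: 5
Field 'age' = 56

ANSWER: 56


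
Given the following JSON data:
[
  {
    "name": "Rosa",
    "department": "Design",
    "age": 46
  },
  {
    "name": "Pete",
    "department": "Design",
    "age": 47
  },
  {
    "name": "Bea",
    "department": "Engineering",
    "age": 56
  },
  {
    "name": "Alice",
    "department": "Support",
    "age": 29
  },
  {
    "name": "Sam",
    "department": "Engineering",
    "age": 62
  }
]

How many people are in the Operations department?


Scanning records for department = Operations
  No matches found
Count: 0

ANSWER: 0


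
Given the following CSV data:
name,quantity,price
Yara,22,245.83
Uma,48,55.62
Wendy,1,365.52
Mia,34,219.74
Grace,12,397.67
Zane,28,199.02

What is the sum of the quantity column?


Values in 'quantity' column:
  Row 1: 22
  Row 2: 48
  Row 3: 1
  Row 4: 34
  Row 5: 12
  Row 6: 28
Sum = 22 + 48 + 1 + 34 + 12 + 28 = 145

ANSWER: 145


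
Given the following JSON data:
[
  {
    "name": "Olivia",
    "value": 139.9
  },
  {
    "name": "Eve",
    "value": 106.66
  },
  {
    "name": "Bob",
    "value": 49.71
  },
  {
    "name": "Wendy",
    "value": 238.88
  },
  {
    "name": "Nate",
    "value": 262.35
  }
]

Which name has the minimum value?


Comparing values:
  Olivia: 139.9
  Eve: 106.66
  Bob: 49.71
  Wendy: 238.88
  Nate: 262.35
Minimum: Bob (49.71)

ANSWER: Bob


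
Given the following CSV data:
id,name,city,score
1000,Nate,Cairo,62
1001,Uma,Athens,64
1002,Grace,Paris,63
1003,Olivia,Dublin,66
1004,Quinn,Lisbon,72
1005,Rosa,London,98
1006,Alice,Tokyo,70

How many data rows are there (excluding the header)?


Counting rows (excluding header):
Header: id,name,city,score
Data rows: 7

ANSWER: 7


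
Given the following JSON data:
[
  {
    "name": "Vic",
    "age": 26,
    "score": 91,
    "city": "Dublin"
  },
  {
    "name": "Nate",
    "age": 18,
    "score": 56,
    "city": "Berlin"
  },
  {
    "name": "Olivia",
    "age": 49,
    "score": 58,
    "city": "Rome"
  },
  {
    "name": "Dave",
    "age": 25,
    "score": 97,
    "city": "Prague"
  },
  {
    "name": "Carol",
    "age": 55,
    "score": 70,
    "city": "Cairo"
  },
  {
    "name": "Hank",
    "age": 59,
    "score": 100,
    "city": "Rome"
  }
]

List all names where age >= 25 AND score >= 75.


Checking both conditions:
  Vic (age=26, score=91) -> YES
  Nate (age=18, score=56) -> no
  Olivia (age=49, score=58) -> no
  Dave (age=25, score=97) -> YES
  Carol (age=55, score=70) -> no
  Hank (age=59, score=100) -> YES


ANSWER: Vic, Dave, Hank


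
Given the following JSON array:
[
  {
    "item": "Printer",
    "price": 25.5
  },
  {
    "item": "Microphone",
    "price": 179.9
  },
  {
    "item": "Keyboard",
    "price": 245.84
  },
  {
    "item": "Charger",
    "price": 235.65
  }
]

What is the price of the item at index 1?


Array index 1 -> Microphone
price = 179.9

ANSWER: 179.9


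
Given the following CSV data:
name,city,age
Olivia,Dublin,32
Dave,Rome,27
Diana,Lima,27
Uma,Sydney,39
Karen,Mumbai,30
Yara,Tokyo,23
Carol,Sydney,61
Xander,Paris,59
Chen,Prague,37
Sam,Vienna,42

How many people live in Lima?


Scanning city column for 'Lima':
  Row 3: Diana -> MATCH
Total matches: 1

ANSWER: 1


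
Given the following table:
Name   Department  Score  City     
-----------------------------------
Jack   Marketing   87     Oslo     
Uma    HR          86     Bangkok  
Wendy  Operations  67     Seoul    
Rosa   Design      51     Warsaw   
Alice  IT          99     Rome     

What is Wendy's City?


Row 3: Wendy
City = Seoul

ANSWER: Seoul


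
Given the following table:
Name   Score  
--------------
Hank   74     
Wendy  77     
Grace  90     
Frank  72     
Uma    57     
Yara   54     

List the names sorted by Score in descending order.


Sorting by Score (descending):
  Grace: 90
  Wendy: 77
  Hank: 74
  Frank: 72
  Uma: 57
  Yara: 54


ANSWER: Grace, Wendy, Hank, Frank, Uma, Yara


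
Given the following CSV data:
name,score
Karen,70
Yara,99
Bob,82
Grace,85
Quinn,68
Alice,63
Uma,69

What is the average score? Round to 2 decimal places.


Scores: 70, 99, 82, 85, 68, 63, 69
Sum = 536
Count = 7
Average = 536 / 7 = 76.57

ANSWER: 76.57


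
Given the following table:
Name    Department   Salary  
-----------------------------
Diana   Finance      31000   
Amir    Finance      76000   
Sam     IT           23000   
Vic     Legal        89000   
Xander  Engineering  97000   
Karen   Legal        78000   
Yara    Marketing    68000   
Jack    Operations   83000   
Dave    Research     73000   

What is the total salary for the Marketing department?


Marketing department members:
  Yara: 68000
Total = 68000 = 68000

ANSWER: 68000


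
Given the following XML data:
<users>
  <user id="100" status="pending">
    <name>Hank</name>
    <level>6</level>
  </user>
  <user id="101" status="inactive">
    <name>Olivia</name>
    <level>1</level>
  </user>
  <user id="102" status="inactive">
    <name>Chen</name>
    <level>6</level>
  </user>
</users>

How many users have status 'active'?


Counting users with status='active':
Count: 0

ANSWER: 0


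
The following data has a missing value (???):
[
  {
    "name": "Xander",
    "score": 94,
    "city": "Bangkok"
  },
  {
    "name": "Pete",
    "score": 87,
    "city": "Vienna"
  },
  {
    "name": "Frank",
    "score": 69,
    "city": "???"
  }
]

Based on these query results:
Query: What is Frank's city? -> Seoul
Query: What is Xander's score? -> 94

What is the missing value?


The missing value is Frank's city
From query: Frank's city = Seoul

ANSWER: Seoul


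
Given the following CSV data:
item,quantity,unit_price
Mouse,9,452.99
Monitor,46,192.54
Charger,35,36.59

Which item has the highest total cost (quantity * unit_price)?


Computing row totals:
  Mouse: 4076.91
  Monitor: 8856.84
  Charger: 1280.65
Maximum: Monitor (8856.84)

ANSWER: Monitor


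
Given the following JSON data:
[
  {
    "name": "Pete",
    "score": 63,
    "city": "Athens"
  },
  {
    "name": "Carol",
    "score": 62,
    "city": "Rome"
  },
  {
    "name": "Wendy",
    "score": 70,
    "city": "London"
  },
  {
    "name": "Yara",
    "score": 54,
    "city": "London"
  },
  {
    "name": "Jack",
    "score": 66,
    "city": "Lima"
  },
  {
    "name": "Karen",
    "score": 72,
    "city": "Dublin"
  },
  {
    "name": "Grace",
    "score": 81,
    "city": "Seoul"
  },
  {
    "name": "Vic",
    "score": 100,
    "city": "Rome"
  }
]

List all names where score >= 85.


Filtering records where score >= 85:
  Pete (score=63) -> no
  Carol (score=62) -> no
  Wendy (score=70) -> no
  Yara (score=54) -> no
  Jack (score=66) -> no
  Karen (score=72) -> no
  Grace (score=81) -> no
  Vic (score=100) -> YES


ANSWER: Vic


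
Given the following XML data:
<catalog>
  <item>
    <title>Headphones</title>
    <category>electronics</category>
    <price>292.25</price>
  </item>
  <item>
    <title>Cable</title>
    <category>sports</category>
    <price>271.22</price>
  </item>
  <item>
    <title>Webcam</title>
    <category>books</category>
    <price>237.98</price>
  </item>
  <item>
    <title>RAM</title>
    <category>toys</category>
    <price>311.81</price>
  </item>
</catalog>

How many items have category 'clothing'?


Scanning <item> elements for <category>clothing</category>:
Count: 0

ANSWER: 0


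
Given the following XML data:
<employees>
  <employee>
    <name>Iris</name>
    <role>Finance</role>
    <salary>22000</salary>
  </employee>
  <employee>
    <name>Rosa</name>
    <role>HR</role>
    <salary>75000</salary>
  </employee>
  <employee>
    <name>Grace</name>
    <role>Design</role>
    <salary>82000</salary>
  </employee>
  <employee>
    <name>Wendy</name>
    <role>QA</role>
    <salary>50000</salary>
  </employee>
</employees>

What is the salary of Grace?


Searching for <employee> with <name>Grace</name>
Found at position 3
<salary>82000</salary>

ANSWER: 82000


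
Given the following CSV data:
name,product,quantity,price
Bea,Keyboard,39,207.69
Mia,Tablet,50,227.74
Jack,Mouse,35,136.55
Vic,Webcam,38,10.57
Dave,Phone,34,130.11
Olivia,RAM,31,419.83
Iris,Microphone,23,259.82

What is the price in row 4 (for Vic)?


Row 4: Vic
Column 'price' = 10.57

ANSWER: 10.57


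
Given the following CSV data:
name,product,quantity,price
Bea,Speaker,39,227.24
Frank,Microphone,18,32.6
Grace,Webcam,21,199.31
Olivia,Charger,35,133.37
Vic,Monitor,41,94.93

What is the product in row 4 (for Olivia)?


Row 4: Olivia
Column 'product' = Charger

ANSWER: Charger


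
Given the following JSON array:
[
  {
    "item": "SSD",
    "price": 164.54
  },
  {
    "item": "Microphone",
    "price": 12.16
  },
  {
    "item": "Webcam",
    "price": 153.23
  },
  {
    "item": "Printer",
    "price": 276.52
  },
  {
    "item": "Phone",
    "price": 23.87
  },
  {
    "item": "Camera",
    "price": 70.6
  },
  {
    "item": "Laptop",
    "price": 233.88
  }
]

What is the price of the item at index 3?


Array index 3 -> Printer
price = 276.52

ANSWER: 276.52


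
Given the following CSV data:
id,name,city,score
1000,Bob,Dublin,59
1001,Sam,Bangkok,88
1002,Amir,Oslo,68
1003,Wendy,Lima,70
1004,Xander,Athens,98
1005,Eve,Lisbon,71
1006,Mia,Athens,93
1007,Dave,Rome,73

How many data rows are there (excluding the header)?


Counting rows (excluding header):
Header: id,name,city,score
Data rows: 8

ANSWER: 8


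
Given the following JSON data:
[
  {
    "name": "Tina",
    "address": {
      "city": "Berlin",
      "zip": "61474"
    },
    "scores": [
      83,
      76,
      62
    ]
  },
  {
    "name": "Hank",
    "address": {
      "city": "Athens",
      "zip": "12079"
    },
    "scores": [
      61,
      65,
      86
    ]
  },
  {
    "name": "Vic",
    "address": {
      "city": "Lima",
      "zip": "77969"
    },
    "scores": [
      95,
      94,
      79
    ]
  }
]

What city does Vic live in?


Path: records[2].address.city
Value: Lima

ANSWER: Lima


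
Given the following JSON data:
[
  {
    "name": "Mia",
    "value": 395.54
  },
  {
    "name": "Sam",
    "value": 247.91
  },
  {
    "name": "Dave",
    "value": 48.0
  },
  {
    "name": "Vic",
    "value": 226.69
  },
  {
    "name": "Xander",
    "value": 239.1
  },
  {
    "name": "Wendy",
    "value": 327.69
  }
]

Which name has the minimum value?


Comparing values:
  Mia: 395.54
  Sam: 247.91
  Dave: 48.0
  Vic: 226.69
  Xander: 239.1
  Wendy: 327.69
Minimum: Dave (48.0)

ANSWER: Dave


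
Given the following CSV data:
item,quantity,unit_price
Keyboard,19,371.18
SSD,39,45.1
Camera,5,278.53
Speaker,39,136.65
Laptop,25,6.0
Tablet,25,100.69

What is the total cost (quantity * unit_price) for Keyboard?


Row: Keyboard
quantity = 19
unit_price = 371.18
total = 19 * 371.18 = 7052.42

ANSWER: 7052.42


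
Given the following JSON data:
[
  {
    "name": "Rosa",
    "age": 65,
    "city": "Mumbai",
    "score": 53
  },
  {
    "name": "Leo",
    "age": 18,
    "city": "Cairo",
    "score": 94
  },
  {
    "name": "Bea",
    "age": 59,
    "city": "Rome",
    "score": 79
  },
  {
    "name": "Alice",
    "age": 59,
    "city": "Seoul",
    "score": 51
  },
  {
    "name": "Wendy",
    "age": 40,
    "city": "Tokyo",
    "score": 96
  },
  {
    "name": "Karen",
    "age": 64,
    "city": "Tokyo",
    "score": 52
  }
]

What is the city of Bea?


Looking up record where name = Bea
Record index: 2
Field 'city' = Rome

ANSWER: Rome


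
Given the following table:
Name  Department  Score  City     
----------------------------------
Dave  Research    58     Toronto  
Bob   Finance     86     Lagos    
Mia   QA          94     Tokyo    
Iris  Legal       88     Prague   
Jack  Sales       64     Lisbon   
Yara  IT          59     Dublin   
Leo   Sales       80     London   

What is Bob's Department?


Row 2: Bob
Department = Finance

ANSWER: Finance


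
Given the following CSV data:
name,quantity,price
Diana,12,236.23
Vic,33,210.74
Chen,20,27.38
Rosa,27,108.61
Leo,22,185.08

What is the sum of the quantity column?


Values in 'quantity' column:
  Row 1: 12
  Row 2: 33
  Row 3: 20
  Row 4: 27
  Row 5: 22
Sum = 12 + 33 + 20 + 27 + 22 = 114

ANSWER: 114


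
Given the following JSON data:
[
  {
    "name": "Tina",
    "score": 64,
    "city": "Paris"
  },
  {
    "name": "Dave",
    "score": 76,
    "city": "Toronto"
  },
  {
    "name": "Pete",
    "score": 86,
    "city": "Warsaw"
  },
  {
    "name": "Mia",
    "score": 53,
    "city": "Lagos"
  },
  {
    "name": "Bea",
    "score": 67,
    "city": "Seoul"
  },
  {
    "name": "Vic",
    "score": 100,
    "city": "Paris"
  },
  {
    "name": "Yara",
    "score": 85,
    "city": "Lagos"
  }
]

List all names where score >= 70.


Filtering records where score >= 70:
  Tina (score=64) -> no
  Dave (score=76) -> YES
  Pete (score=86) -> YES
  Mia (score=53) -> no
  Bea (score=67) -> no
  Vic (score=100) -> YES
  Yara (score=85) -> YES


ANSWER: Dave, Pete, Vic, Yara


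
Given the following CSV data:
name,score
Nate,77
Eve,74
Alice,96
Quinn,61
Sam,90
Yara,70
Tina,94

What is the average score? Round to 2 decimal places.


Scores: 77, 74, 96, 61, 90, 70, 94
Sum = 562
Count = 7
Average = 562 / 7 = 80.29

ANSWER: 80.29


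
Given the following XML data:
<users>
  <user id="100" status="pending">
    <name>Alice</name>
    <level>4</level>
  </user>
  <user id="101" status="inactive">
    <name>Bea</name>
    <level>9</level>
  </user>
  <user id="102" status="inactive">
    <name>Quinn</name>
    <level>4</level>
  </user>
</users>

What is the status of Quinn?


Finding user with name = Quinn
user id="102" status="inactive"

ANSWER: inactive


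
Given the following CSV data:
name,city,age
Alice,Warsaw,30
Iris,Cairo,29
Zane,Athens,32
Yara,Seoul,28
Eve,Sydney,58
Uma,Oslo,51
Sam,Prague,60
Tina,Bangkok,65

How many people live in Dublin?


Scanning city column for 'Dublin':
Total matches: 0

ANSWER: 0


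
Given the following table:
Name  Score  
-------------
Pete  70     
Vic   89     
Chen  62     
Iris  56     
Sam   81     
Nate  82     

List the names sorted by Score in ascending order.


Sorting by Score (ascending):
  Iris: 56
  Chen: 62
  Pete: 70
  Sam: 81
  Nate: 82
  Vic: 89


ANSWER: Iris, Chen, Pete, Sam, Nate, Vic


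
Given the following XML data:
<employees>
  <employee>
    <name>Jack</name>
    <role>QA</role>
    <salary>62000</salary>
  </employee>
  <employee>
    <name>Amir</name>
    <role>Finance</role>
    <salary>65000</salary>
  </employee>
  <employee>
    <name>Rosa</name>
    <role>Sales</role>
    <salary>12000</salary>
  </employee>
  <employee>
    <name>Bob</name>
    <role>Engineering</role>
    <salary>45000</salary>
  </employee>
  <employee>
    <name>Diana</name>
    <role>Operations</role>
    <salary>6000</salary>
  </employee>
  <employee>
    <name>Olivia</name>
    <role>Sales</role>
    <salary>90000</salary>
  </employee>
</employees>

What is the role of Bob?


Searching for <employee> with <name>Bob</name>
Found at position 4
<role>Engineering</role>

ANSWER: Engineering


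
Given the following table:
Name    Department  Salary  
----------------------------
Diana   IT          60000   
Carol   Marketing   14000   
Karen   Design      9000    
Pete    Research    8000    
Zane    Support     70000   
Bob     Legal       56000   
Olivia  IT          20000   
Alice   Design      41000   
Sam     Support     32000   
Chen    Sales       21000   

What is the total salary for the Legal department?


Legal department members:
  Bob: 56000
Total = 56000 = 56000

ANSWER: 56000


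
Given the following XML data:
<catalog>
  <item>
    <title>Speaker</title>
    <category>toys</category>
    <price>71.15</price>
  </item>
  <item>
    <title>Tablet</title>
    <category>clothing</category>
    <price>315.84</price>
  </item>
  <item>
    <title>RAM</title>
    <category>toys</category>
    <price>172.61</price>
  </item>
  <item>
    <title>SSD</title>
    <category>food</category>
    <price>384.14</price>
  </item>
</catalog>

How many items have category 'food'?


Scanning <item> elements for <category>food</category>:
  Item 4: SSD -> MATCH
Count: 1

ANSWER: 1


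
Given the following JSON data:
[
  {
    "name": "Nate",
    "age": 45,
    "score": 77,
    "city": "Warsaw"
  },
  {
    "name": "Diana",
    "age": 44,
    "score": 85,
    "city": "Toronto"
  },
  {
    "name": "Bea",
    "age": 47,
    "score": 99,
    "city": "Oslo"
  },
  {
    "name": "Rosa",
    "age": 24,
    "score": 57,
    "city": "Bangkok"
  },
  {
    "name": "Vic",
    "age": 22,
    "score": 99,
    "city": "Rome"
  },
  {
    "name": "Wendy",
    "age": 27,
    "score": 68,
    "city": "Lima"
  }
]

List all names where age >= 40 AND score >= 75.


Checking both conditions:
  Nate (age=45, score=77) -> YES
  Diana (age=44, score=85) -> YES
  Bea (age=47, score=99) -> YES
  Rosa (age=24, score=57) -> no
  Vic (age=22, score=99) -> no
  Wendy (age=27, score=68) -> no


ANSWER: Nate, Diana, Bea
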